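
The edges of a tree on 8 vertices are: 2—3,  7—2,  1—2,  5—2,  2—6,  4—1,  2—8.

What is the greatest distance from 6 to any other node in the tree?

3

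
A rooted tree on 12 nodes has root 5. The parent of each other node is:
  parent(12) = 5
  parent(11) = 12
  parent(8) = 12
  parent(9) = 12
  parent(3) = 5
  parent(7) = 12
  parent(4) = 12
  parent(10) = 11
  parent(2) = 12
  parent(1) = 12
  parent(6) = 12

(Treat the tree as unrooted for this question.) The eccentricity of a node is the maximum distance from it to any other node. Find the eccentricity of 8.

3

Distances from 8 peak at 3, attained at 3 (10 also at distance 3).
8 – 12 – 5 – 3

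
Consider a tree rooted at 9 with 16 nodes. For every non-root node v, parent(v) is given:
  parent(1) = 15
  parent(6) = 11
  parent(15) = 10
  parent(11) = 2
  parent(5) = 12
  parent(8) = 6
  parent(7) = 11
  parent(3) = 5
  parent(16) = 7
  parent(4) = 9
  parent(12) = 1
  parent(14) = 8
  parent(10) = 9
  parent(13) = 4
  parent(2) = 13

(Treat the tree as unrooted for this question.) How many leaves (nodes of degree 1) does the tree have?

Exactly 3 nodes have a single neighbour: 3, 14, 16.

3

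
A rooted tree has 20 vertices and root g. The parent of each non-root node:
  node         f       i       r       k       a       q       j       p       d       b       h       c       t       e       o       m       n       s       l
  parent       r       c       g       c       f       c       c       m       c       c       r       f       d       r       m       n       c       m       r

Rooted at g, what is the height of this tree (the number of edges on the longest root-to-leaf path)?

The longest root-to-leaf path is g–r–f–c–n–m–s (6 edges).

6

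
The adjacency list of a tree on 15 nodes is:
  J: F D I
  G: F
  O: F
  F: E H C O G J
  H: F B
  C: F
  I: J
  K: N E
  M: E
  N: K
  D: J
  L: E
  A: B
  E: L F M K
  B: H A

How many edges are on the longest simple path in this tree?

6

A longest path is A - B - H - F - E - K - N, with 6 edges.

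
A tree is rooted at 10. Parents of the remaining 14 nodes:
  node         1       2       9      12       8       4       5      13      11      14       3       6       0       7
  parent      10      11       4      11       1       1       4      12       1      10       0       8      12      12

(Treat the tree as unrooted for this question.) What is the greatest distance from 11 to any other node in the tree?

3

The node farthest from 11 is 9 (6, 3, 14, 5 also at distance 3), via 11–1–4–9 — 3 edges.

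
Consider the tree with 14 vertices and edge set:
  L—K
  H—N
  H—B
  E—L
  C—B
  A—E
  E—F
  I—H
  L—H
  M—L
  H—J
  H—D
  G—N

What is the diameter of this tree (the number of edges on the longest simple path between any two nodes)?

5

BFS from F reaches G last, at distance 5; BFS from G confirms no node is farther.
Path: F-E-L-H-N-G.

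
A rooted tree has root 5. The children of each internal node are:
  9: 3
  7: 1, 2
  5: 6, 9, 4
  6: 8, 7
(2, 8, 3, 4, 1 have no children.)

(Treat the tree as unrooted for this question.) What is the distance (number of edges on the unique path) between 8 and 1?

3

8 – 6 – 7 – 1: 3 edges.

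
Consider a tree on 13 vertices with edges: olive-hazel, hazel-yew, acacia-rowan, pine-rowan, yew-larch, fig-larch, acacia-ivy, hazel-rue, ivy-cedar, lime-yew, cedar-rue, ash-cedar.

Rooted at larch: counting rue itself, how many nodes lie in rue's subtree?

The subtree rooted at rue contains: rue, cedar, ash, ivy, acacia, rowan, pine — 7 nodes.

7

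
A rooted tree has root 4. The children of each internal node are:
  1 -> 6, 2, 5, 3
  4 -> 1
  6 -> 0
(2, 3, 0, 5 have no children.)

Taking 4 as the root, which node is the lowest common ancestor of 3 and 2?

3's ancestor chain is 3, 1, 4 and 2's is 2, 1, 4; they first meet at 1.

1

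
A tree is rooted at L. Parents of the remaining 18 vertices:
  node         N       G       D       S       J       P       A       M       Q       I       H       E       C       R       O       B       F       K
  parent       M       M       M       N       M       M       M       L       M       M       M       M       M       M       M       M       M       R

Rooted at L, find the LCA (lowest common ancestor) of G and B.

M

Path G→root: G M L; path B→root: B M L.
First common node: M.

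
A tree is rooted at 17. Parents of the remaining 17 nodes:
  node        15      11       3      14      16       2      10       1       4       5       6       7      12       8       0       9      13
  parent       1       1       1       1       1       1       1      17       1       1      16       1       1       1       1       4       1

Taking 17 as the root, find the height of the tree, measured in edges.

3

The longest root-to-leaf path is 17–1–4–9 (3 edges).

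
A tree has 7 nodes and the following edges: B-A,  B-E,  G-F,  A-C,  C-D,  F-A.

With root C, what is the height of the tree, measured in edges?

3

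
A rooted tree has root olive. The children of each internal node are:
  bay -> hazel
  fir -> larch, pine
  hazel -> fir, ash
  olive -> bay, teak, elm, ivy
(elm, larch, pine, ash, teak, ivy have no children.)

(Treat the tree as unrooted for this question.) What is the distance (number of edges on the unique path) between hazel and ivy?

3

hazel–bay–olive–ivy: 3 edges.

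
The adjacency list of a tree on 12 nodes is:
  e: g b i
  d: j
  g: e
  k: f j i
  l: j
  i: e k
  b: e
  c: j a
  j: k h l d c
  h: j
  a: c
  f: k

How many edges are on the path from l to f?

3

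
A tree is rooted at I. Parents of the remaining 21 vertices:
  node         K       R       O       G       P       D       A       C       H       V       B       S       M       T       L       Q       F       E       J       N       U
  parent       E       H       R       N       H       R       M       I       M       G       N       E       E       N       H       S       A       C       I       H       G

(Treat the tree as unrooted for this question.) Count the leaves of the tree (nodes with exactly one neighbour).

Exactly 12 nodes have a single neighbour: B, D, F, J, K, L, O, P, Q, T, U, V.

12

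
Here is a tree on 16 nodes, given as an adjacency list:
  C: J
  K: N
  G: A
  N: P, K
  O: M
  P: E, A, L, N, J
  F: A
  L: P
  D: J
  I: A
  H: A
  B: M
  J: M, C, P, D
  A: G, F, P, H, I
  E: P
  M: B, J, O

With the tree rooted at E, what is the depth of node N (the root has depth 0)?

2

E–P–N — 2 edges.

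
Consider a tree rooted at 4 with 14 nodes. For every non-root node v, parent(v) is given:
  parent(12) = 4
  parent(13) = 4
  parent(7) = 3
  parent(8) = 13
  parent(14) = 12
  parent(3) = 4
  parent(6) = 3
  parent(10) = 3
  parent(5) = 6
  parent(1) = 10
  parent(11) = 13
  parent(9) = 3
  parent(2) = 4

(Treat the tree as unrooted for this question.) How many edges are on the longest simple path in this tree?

5

A longest path is 1-10-3-4-13-11, with 5 edges.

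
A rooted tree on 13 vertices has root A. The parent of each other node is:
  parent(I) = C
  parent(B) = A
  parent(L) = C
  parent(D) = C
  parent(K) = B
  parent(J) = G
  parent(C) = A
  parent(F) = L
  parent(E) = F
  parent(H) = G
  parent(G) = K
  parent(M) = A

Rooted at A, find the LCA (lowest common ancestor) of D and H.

A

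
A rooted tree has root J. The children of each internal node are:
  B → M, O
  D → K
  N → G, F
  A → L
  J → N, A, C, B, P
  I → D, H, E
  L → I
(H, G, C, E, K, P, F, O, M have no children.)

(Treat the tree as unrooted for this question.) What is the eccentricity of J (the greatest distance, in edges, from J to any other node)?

5

Distances from J peak at 5, attained at K.
J – A – L – I – D – K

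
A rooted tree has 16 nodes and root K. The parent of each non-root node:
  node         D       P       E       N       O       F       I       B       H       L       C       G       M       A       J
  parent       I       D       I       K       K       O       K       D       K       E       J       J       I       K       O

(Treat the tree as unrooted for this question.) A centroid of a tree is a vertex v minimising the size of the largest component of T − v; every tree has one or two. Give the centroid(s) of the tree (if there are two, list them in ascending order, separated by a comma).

K

Removing K splits the tree into components of sizes 7, 5, 1, 1, 1; the largest is 7 ≤ ⌊16/2⌋ = 8.
No neighbour of K does as well, so K is the unique centroid.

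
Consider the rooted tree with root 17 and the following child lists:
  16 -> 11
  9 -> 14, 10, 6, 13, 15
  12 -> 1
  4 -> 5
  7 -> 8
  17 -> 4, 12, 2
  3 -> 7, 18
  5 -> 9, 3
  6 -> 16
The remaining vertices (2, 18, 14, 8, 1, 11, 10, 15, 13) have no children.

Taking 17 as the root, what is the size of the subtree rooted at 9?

8

Descendants of 9 (including itself): 9, 10, 6, 15, 14, 13, 16, 11. That's 8.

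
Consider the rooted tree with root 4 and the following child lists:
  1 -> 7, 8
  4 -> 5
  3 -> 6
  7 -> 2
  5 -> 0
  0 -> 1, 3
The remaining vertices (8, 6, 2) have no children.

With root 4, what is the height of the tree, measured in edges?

A deepest node is 2, reached by 4–5–0–1–7–2.
That path has 5 edges, so the height is 5.

5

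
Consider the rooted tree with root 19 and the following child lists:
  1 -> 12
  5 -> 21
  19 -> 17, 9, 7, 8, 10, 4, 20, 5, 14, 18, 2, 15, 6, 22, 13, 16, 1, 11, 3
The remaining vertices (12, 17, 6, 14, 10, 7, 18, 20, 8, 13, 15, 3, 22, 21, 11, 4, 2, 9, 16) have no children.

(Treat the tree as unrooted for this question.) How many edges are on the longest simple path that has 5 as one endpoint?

3

The node farthest from 5 is 12, via 5–19–1–12 — 3 edges.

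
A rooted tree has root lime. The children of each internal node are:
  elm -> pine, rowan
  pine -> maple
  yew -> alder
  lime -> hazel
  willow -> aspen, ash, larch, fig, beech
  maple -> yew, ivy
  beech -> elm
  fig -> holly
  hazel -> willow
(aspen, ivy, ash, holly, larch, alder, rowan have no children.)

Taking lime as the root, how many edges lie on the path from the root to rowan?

5

Climbing from rowan to the root: rowan → elm → beech → willow → hazel → lime. That's 5 steps.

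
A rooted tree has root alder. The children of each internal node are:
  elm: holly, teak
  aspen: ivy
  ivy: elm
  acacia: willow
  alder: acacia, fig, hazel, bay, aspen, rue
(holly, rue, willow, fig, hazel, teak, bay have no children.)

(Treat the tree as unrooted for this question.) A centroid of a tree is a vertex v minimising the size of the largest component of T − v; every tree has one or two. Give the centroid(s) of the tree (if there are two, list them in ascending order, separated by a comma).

Delete alder: the remaining components have sizes 5, 2, 1, 1, 1, 1. Max 5 ≤ 6, so alder is a centroid.
Every other node leaves some component of size > 6, so the centroid is unique.

alder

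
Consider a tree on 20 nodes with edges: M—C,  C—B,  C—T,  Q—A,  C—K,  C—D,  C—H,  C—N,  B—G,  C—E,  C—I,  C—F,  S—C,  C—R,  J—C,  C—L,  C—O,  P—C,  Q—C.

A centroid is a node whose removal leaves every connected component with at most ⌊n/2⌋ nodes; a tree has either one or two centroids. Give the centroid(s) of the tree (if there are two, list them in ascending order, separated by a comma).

Delete C: the remaining components have sizes 2, 2, 1, 1, 1, 1, 1, 1, 1, 1, 1, 1, 1, 1, 1, 1, 1. Max 2 ≤ 10, so C is a centroid.
Every other node leaves some component of size > 10, so the centroid is unique.

C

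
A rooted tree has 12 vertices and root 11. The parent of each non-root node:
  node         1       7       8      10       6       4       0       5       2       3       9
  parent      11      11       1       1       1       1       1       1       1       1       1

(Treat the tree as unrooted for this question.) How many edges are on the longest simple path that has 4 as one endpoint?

The node farthest from 4 is 7, via 4–1–11–7 — 3 edges.

3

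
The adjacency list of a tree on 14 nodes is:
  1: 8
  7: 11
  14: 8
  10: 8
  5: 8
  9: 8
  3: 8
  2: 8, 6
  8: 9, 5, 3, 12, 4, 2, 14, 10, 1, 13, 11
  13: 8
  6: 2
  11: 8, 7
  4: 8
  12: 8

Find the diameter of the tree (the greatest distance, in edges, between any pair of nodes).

BFS from 7 reaches 6 last, at distance 4; BFS from 6 confirms no node is farther.
Path: 7 – 11 – 8 – 2 – 6.

4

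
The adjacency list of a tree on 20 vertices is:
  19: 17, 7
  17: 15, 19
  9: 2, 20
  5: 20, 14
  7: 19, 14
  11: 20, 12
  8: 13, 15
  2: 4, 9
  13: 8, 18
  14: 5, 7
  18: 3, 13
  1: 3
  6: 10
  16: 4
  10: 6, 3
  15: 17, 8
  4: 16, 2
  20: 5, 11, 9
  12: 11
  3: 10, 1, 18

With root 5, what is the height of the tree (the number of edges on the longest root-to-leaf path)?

A deepest node is 6, reached by 5–14–7–19–17–15–8–13–18–3–10–6.
That path has 11 edges, so the height is 11.

11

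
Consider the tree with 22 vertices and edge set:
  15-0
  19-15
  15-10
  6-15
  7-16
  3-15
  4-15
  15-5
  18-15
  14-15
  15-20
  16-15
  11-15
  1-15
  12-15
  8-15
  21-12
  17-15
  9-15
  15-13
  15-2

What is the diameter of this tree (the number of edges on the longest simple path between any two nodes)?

BFS from 7 reaches 21 last, at distance 4; BFS from 21 confirms no node is farther.
Path: 7 – 16 – 15 – 12 – 21.

4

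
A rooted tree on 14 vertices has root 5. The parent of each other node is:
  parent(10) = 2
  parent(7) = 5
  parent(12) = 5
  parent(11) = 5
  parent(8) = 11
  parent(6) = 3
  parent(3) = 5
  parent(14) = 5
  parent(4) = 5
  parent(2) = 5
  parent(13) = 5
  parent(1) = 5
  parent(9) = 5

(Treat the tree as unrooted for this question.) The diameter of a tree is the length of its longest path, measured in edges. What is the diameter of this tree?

Starting from 10, a farthest node is 6 at distance 4.
One longest path: 10–2–5–3–6.
So the diameter is 4.

4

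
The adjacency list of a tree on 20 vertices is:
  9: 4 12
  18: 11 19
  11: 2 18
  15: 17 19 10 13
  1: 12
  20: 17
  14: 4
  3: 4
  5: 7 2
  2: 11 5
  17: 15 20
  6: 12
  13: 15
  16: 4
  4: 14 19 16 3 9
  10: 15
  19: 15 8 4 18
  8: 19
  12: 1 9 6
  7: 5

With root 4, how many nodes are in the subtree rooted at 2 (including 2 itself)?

2's subtree: {2, 5, 7}, size 3.

3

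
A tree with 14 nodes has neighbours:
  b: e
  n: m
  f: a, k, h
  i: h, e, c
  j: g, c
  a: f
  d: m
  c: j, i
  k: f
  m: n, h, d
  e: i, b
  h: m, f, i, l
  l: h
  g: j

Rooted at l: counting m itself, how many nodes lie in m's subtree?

3

The subtree rooted at m contains: m, n, d — 3 nodes.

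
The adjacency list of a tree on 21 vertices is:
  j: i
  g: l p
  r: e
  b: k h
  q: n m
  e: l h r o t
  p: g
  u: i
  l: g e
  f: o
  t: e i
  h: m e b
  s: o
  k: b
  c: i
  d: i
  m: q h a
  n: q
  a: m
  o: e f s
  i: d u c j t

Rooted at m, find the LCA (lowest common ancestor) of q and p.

m

q's ancestor chain is q, m and p's is p, g, l, e, h, m; they first meet at m.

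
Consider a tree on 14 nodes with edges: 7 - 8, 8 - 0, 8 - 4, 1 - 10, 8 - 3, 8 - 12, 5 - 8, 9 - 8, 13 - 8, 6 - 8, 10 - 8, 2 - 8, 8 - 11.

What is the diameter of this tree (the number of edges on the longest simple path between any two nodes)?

Starting from 1, a farthest node is 9 at distance 3.
One longest path: 1-10-8-9.
So the diameter is 3.

3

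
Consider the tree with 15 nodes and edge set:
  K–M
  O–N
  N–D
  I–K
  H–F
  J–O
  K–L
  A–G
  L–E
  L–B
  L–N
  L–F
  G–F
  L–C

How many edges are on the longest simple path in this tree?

6

BFS from A reaches J last, at distance 6; BFS from J confirms no node is farther.
Path: A – G – F – L – N – O – J.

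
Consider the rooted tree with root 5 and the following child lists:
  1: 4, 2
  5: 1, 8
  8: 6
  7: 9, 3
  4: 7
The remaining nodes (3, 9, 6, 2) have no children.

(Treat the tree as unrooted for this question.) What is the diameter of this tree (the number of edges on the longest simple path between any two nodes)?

Starting from 3, a farthest node is 6 at distance 6.
One longest path: 3 - 7 - 4 - 1 - 5 - 8 - 6.
So the diameter is 6.

6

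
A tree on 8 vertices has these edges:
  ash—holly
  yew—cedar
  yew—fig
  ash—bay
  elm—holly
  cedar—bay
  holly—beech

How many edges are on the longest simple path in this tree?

6

BFS from fig reaches beech last, at distance 6; BFS from beech confirms no node is farther.
Path: fig – yew – cedar – bay – ash – holly – beech.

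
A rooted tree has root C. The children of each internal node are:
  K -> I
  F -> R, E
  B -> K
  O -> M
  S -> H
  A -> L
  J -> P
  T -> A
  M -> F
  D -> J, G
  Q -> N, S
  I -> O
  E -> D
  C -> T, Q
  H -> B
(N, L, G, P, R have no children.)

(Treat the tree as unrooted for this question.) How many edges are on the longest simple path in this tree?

BFS from P reaches L last, at distance 16; BFS from L confirms no node is farther.
Path: P-J-D-E-F-M-O-I-K-B-H-S-Q-C-T-A-L.

16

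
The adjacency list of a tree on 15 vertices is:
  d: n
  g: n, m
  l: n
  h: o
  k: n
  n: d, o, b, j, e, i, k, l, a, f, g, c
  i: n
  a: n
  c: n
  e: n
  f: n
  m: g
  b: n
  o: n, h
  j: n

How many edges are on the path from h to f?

Walking from h: h–o–n–f. Length 3.

3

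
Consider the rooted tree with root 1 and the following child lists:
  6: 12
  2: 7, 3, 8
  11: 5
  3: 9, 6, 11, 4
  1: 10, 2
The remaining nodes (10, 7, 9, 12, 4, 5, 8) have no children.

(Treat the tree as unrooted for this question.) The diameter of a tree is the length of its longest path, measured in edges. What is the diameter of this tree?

5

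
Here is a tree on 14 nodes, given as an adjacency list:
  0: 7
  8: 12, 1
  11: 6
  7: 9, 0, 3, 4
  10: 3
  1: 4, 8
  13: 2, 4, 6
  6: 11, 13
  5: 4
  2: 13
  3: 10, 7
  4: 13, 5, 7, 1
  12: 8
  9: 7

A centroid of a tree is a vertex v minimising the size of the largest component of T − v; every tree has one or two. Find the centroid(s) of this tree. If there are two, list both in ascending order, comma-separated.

Removing 4 splits the tree into components of sizes 5, 4, 3, 1; the largest is 5 ≤ ⌊14/2⌋ = 7.
Every other node leaves some component of size > 7, so the centroid is unique.

4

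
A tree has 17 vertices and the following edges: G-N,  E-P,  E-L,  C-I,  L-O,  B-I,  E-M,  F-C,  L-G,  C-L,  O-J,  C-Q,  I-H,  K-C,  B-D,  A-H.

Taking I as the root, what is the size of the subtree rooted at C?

The subtree rooted at C contains: C, L, Q, K, F, E, G, O, P, M, N, J — 12 nodes.

12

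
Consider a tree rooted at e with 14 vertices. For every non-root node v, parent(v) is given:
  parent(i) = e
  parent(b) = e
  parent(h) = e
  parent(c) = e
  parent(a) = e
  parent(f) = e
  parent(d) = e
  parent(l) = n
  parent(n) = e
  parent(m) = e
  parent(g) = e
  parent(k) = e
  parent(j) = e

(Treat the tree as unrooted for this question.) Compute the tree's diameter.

BFS from l reaches j last, at distance 3; BFS from j confirms no node is farther.
Path: l-n-e-j.

3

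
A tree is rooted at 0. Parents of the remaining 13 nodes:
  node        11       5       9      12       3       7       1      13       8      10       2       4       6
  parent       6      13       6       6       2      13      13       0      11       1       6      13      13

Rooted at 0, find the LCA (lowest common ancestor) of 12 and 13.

Path 12→root: 12 6 13 0; path 13→root: 13 0.
First common node: 13.

13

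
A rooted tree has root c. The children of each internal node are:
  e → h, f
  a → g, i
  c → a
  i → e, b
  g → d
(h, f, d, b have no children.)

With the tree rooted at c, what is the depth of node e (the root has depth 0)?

3

c → a → i → e — 3 edges.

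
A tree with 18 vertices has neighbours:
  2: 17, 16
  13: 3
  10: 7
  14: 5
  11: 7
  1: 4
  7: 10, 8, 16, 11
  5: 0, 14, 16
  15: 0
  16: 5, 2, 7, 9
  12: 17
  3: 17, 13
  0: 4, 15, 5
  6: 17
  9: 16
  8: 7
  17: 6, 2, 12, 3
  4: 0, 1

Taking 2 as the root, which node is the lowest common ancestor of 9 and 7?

16

Path 9→root: 9 16 2; path 7→root: 7 16 2.
First common node: 16.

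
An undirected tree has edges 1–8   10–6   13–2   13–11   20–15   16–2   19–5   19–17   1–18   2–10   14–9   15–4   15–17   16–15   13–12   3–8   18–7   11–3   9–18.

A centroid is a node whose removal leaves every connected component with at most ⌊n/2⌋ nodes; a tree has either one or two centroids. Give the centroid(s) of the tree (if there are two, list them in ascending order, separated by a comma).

2, 13

Removing 2 splits the tree into components of sizes 10, 7, 2; the largest is 10 ≤ ⌊20/2⌋ = 10.
Its neighbour 13 also leaves a largest component of size 10, so both are centroids.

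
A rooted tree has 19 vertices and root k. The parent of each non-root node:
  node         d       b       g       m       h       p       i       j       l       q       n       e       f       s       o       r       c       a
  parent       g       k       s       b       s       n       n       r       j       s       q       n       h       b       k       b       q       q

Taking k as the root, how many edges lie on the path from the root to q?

Path from k to q: k → b → s → q, which has 3 edges.

3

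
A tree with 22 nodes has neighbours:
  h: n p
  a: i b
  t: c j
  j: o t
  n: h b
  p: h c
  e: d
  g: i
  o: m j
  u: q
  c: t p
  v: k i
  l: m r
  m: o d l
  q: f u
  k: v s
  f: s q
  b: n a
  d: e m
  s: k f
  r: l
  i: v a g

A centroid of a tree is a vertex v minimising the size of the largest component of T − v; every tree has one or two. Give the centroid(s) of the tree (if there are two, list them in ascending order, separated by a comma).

h, n

Delete n: the remaining components have sizes 11, 10. Max 11 ≤ 11, so n is a centroid.
Its neighbour h also leaves a largest component of size 11, so both are centroids.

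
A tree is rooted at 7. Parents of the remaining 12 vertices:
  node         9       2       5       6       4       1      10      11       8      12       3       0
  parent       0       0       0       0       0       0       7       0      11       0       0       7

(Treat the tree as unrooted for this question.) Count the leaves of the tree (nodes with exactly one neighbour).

10

Exactly 10 nodes have a single neighbour: 1, 2, 3, 4, 5, 6, 8, 9, 10, 12.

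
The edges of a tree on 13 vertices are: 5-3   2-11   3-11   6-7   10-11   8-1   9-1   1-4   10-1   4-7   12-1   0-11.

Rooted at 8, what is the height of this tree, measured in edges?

5

A deepest node is 5, reached by 8-1-10-11-3-5.
That path has 5 edges, so the height is 5.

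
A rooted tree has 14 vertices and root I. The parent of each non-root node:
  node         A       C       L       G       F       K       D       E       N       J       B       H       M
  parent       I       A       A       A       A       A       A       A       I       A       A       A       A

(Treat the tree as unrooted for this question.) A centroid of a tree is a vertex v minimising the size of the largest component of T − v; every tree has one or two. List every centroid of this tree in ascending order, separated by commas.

Removing A splits the tree into components of sizes 2, 1, 1, 1, 1, 1, 1, 1, 1, 1, 1, 1; the largest is 2 ≤ ⌊14/2⌋ = 7.
Every other node leaves some component of size > 7, so the centroid is unique.

A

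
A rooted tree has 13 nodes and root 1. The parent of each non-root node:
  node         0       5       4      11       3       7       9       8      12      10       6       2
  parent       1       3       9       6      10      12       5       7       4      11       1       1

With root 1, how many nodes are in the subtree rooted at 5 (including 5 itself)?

6

The subtree rooted at 5 contains: 5, 9, 4, 12, 7, 8 — 6 nodes.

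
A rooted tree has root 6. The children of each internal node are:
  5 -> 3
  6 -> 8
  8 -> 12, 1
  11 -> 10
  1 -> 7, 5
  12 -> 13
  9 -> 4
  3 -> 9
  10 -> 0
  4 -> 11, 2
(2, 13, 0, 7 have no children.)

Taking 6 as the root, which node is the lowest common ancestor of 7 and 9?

1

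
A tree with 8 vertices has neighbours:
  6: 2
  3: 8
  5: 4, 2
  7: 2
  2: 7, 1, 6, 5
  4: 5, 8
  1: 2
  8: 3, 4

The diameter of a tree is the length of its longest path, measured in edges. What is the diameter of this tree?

A longest path is 3–8–4–5–2–1, with 5 edges.

5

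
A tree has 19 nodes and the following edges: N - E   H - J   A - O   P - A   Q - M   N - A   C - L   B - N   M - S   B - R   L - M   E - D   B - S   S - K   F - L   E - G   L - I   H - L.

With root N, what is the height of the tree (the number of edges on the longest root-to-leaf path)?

6

The longest root-to-leaf path is N → B → S → M → L → H → J (6 edges).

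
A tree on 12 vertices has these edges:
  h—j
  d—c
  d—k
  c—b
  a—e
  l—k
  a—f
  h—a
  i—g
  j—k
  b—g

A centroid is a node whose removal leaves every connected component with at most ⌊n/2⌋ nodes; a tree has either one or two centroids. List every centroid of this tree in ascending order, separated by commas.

k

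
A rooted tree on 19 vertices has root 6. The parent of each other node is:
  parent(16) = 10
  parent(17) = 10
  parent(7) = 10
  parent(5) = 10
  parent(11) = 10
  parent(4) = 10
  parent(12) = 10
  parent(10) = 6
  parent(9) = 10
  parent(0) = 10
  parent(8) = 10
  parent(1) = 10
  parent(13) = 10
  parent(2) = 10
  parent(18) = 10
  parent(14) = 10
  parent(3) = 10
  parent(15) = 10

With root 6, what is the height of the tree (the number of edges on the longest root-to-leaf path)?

2

4 sits deepest: 6-10-4 — 2 edges from the root.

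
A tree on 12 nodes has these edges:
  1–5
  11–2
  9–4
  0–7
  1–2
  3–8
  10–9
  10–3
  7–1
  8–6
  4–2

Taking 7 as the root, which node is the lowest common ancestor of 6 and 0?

7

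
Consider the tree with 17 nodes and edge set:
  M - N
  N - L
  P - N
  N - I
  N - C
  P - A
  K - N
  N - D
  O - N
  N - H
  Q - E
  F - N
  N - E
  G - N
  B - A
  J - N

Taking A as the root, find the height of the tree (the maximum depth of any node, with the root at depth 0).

A deepest node is Q, reached by A – P – N – E – Q.
That path has 4 edges, so the height is 4.

4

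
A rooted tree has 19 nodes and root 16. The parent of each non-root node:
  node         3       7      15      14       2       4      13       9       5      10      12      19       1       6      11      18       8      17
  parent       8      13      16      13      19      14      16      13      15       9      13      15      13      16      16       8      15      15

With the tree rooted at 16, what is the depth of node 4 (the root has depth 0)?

3

16 – 13 – 14 – 4 — 3 edges.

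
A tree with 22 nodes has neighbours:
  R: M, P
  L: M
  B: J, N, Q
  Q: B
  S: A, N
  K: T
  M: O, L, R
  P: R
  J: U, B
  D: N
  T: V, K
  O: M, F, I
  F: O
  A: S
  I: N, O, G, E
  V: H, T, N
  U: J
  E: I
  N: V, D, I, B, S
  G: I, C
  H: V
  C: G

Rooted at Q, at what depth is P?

7

Q–B–N–I–O–M–R–P — 7 edges.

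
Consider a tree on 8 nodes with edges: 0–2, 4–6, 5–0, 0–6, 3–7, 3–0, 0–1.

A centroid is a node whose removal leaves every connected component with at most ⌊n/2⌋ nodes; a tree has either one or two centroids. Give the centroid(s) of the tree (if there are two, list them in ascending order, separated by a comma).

0

If 0 is removed the pieces have sizes 2, 2, 1, 1, 1, all ≤ ⌊8/2⌋ = 4.
No neighbour of 0 does as well, so 0 is the unique centroid.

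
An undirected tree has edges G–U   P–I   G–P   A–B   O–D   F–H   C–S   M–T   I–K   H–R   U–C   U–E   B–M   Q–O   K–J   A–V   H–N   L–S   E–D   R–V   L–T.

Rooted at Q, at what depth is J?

9

Q – O – D – E – U – G – P – I – K – J — 9 edges.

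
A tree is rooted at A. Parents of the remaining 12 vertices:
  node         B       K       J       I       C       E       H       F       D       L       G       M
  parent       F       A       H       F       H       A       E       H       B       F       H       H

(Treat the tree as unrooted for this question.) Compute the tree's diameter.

6

BFS from D reaches K last, at distance 6; BFS from K confirms no node is farther.
Path: D – B – F – H – E – A – K.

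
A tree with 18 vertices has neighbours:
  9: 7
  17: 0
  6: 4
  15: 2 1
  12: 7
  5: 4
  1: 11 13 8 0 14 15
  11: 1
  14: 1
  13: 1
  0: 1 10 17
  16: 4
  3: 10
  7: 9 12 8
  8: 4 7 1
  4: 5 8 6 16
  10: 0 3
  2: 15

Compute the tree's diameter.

6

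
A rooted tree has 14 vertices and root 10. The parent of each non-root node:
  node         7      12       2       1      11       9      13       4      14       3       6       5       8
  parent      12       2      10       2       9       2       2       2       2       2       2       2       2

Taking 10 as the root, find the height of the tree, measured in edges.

3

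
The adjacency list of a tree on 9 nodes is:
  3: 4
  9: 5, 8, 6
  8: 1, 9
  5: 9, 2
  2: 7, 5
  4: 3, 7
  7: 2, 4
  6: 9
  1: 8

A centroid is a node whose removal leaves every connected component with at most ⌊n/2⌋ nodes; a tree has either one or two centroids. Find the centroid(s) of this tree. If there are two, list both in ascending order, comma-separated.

Delete 5: the remaining components have sizes 4, 4. Max 4 ≤ 4, so 5 is a centroid.
Every other node leaves some component of size > 4, so the centroid is unique.

5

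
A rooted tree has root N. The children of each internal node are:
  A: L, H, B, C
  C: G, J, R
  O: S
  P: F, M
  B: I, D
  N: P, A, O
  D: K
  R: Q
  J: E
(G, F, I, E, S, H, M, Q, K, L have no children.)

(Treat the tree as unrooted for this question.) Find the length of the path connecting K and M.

6

Walking from K: K - D - B - A - N - P - M. Length 6.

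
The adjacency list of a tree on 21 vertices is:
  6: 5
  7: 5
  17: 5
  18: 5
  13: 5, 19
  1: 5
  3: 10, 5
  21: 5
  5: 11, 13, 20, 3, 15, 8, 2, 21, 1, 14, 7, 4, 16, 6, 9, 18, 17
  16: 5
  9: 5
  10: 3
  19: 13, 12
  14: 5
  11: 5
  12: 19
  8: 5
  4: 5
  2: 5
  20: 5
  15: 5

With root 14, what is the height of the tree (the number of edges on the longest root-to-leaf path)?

12 sits deepest: 14 – 5 – 13 – 19 – 12 — 4 edges from the root.

4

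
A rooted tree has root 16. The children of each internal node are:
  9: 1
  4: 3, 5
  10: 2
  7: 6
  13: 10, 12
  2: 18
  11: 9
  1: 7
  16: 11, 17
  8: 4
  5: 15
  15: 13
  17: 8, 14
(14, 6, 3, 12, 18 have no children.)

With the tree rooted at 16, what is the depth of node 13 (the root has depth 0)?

6

Climbing from 13 to the root: 13 – 15 – 5 – 4 – 8 – 17 – 16. That's 6 steps.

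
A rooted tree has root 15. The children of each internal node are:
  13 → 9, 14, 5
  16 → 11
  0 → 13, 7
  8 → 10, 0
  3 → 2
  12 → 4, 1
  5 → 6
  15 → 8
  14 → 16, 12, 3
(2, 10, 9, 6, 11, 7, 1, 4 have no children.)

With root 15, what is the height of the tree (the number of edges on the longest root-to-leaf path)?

6

2 sits deepest: 15–8–0–13–14–3–2 — 6 edges from the root.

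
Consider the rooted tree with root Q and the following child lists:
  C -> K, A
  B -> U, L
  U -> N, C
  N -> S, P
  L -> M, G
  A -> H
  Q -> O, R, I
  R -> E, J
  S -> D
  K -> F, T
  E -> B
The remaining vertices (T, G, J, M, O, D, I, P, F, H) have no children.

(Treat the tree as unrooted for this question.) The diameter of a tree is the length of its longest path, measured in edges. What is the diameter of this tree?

8

BFS from I reaches D last, at distance 8; BFS from D confirms no node is farther.
Path: I-Q-R-E-B-U-N-S-D.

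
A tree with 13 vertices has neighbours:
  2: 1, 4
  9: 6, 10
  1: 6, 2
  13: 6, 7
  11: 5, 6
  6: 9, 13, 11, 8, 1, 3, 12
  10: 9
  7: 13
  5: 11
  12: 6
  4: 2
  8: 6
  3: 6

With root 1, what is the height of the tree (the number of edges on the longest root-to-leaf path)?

3

The longest root-to-leaf path is 1-6-9-10 (3 edges).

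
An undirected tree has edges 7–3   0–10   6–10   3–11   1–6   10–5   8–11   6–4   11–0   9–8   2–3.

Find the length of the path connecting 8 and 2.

3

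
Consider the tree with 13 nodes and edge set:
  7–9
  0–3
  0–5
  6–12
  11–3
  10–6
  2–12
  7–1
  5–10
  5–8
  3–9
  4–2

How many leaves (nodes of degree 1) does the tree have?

4

Exactly 4 nodes have a single neighbour: 1, 4, 8, 11.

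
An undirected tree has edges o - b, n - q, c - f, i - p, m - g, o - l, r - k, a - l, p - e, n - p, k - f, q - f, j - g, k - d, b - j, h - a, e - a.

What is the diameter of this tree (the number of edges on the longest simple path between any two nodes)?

13

BFS from m reaches d last, at distance 13; BFS from d confirms no node is farther.
Path: m-g-j-b-o-l-a-e-p-n-q-f-k-d.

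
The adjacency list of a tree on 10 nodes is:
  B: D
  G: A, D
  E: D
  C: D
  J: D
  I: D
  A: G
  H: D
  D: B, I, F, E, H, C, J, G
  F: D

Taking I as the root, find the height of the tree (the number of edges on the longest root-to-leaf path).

3

A deepest node is A, reached by I–D–G–A.
That path has 3 edges, so the height is 3.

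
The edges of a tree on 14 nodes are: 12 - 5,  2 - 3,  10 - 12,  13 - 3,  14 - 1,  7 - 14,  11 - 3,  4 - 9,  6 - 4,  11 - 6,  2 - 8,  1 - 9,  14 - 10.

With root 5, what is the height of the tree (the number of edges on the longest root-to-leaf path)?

11

The longest root-to-leaf path is 5-12-10-14-1-9-4-6-11-3-2-8 (11 edges).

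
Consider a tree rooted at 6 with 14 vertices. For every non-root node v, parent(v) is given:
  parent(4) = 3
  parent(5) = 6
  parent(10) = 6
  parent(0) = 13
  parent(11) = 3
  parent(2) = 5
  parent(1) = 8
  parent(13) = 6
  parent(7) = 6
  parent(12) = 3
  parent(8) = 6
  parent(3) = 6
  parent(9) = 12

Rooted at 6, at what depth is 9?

3

6–3–12–9 — 3 edges.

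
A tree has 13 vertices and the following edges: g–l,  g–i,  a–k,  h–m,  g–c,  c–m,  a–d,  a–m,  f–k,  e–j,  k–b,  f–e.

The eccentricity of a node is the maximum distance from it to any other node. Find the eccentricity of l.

Distances from l peak at 8, attained at j.
l – g – c – m – a – k – f – e – j

8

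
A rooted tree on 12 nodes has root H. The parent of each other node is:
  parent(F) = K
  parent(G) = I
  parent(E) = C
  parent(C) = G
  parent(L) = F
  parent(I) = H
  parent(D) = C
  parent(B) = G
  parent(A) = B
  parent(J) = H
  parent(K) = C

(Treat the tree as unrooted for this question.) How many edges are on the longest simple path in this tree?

7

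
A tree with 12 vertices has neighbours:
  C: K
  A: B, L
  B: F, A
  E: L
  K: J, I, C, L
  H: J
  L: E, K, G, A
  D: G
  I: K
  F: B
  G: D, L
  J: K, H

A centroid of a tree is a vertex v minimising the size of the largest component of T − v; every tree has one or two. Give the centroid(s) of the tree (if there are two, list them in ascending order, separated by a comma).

Removing L splits the tree into components of sizes 5, 3, 2, 1; the largest is 5 ≤ ⌊12/2⌋ = 6.
Every other node leaves some component of size > 6, so the centroid is unique.

L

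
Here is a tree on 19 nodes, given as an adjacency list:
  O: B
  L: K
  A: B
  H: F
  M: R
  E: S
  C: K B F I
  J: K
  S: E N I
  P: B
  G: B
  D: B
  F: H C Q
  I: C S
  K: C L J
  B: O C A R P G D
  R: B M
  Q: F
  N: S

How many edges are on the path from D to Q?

4

The path is D - B - C - F - Q, which has 4 edges.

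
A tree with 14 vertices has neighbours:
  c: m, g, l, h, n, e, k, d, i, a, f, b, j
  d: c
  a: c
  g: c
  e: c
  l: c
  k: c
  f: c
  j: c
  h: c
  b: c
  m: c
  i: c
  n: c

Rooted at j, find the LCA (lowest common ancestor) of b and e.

c

Path b→root: b c j; path e→root: e c j.
First common node: c.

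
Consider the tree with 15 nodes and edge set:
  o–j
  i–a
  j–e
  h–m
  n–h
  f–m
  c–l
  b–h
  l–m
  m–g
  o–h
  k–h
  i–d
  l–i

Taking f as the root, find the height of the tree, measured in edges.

The longest root-to-leaf path is f – m – h – o – j – e (5 edges).

5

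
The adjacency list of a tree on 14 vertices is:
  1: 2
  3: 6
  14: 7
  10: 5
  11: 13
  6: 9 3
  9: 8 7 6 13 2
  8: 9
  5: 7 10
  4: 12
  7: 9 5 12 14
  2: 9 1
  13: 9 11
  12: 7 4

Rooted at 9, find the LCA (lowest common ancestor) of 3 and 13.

9

3's ancestor chain is 3, 6, 9 and 13's is 13, 9; they first meet at 9.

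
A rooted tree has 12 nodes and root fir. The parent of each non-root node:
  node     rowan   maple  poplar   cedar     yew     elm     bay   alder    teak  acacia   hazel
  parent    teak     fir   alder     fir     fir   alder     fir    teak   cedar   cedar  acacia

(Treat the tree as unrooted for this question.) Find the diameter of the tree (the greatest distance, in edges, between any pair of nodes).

5

BFS from hazel reaches poplar last, at distance 5; BFS from poplar confirms no node is farther.
Path: hazel - acacia - cedar - teak - alder - poplar.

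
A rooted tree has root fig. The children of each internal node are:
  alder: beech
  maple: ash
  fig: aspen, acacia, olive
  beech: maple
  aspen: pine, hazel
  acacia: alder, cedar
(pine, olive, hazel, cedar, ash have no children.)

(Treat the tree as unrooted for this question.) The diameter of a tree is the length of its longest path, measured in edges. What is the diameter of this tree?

Starting from ash, a farthest node is hazel at distance 7.
One longest path: ash–maple–beech–alder–acacia–fig–aspen–hazel.
So the diameter is 7.

7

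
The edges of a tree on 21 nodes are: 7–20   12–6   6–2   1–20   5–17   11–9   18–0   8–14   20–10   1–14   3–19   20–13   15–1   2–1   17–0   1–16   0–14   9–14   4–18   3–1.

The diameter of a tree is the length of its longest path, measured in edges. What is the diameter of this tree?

Starting from 12, a farthest node is 4 at distance 7.
One longest path: 12 - 6 - 2 - 1 - 14 - 0 - 18 - 4.
So the diameter is 7.

7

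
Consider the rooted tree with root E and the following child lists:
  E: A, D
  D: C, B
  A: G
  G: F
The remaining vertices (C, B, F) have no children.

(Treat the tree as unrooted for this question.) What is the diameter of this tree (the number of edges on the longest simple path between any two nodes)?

Starting from B, a farthest node is F at distance 5.
One longest path: B-D-E-A-G-F.
So the diameter is 5.

5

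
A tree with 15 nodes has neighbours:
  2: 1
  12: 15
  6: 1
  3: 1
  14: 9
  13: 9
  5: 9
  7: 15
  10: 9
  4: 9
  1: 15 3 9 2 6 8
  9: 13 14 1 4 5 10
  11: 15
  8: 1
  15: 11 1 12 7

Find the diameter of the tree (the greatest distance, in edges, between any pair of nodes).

4

Starting from 7, a farthest node is 10 at distance 4.
One longest path: 7 – 15 – 1 – 9 – 10.
So the diameter is 4.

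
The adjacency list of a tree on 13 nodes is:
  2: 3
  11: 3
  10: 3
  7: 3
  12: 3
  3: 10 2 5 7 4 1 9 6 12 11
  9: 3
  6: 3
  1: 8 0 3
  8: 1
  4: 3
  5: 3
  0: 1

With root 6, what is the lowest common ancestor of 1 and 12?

3

1's ancestor chain is 1, 3, 6 and 12's is 12, 3, 6; they first meet at 3.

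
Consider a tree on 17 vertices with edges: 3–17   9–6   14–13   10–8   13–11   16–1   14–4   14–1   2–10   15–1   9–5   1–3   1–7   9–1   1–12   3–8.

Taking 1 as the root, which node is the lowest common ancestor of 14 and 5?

1

Path 14→root: 14 1; path 5→root: 5 9 1.
First common node: 1.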